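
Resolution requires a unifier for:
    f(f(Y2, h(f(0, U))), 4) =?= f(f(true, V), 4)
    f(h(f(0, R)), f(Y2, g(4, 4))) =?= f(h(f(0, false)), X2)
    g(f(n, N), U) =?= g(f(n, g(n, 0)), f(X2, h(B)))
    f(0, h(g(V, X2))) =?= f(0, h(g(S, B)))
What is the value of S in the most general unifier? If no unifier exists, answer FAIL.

h(f(0, f(f(true, g(4, 4)), h(f(true, g(4, 4))))))

Decompose f/2: f(Y2, h(f(0, U))) =?= f(true, V),  4 =?= 4.
Decompose f/2: Y2 =?= true,  h(f(0, U)) =?= V.
Bind Y2 := true; substituting into the one remaining equation that mentions Y2 gives: f(h(f(0, R)), f(true, g(4, 4))) =?= f(h(f(0, false)), X2).
Bind V := h(f(0, U)); substituting into the one remaining equation that mentions V gives: f(0, h(g(h(f(0, U)), X2))) =?= f(0, h(g(S, B))).
Delete trivial equation 4 =?= 4.
Decompose f/2: h(f(0, R)) =?= h(f(0, false)),  f(true, g(4, 4)) =?= X2.
Decompose h/1: f(0, R) =?= f(0, false).
Decompose f/2: 0 =?= 0,  R =?= false.
Delete trivial equation 0 =?= 0.
Bind R := false; no other remaining equation mentions R.
Bind X2 := f(true, g(4, 4)); substituting into the remaining equations gives: g(f(n, N), U) =?= g(f(n, g(n, 0)), f(f(true, g(4, 4)), h(B))),  f(0, h(g(h(f(0, U)), f(true, g(4, 4))))) =?= f(0, h(g(S, B))).
Decompose g/2: f(n, N) =?= f(n, g(n, 0)),  U =?= f(f(true, g(4, 4)), h(B)).
Decompose f/2: n =?= n,  N =?= g(n, 0).
Delete trivial equation n =?= n.
Bind N := g(n, 0); no other remaining equation mentions N.
Bind U := f(f(true, g(4, 4)), h(B)); substituting into the remaining equation gives: f(0, h(g(h(f(0, f(f(true, g(4, 4)), h(B)))), f(true, g(4, 4))))) =?= f(0, h(g(S, B))). Substituting into the earlier binding gives V := h(f(0, f(f(true, g(4, 4)), h(B)))).
Decompose f/2: 0 =?= 0,  h(g(h(f(0, f(f(true, g(4, 4)), h(B)))), f(true, g(4, 4)))) =?= h(g(S, B)).
Delete trivial equation 0 =?= 0.
Decompose h/1: g(h(f(0, f(f(true, g(4, 4)), h(B)))), f(true, g(4, 4))) =?= g(S, B).
Decompose g/2: h(f(0, f(f(true, g(4, 4)), h(B)))) =?= S,  f(true, g(4, 4)) =?= B.
Bind S := h(f(0, f(f(true, g(4, 4)), h(B)))); no other remaining equation mentions S.
Bind B := f(true, g(4, 4)). Substituting into the earlier bindings gives V := h(f(0, f(f(true, g(4, 4)), h(f(true, g(4, 4)))))), U := f(f(true, g(4, 4)), h(f(true, g(4, 4)))), S := h(f(0, f(f(true, g(4, 4)), h(f(true, g(4, 4)))))).
MGU = { Y2 -> true, V -> h(f(0, f(f(true, g(4, 4)), h(f(true, g(4, 4)))))), R -> false, X2 -> f(true, g(4, 4)), N -> g(n, 0), U -> f(f(true, g(4, 4)), h(f(true, g(4, 4)))), S -> h(f(0, f(f(true, g(4, 4)), h(f(true, g(4, 4)))))), B -> f(true, g(4, 4)) }, so S -> h(f(0, f(f(true, g(4, 4)), h(f(true, g(4, 4)))))).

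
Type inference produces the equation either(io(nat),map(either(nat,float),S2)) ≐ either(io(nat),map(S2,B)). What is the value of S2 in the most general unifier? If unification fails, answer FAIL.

Decompose either/2: io(nat) ≐ io(nat),  map(either(nat,float),S2) ≐ map(S2,B).
Delete trivial equation io(nat) ≐ io(nat).
Decompose map/2: either(nat,float) ≐ S2,  S2 ≐ B.
Bind S2 := either(nat,float); substituting into the remaining equation gives: either(nat,float) ≐ B.
Bind B := either(nat,float).
MGU = { S2 -> either(nat,float), B -> either(nat,float) }, so S2 -> either(nat,float).

either(nat,float)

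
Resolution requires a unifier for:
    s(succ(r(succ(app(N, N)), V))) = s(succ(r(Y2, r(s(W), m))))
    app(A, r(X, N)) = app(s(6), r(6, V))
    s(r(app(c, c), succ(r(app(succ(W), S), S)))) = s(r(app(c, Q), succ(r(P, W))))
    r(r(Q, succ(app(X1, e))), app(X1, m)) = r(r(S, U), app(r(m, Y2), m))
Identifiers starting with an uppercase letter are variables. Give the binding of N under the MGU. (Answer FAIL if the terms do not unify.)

r(s(c), m)

Decompose s/1: succ(r(succ(app(N, N)), V)) = succ(r(Y2, r(s(W), m))).
Decompose succ/1: r(succ(app(N, N)), V) = r(Y2, r(s(W), m)).
Decompose r/2: succ(app(N, N)) = Y2,  V = r(s(W), m).
Bind Y2 := succ(app(N, N)); substituting into the one remaining equation that mentions Y2 gives: r(r(Q, succ(app(X1, e))), app(X1, m)) = r(r(S, U), app(r(m, succ(app(N, N))), m)).
Bind V := r(s(W), m); substituting into the one remaining equation that mentions V gives: app(A, r(X, N)) = app(s(6), r(6, r(s(W), m))).
Decompose app/2: A = s(6),  r(X, N) = r(6, r(s(W), m)).
Bind A := s(6); no other remaining equation mentions A.
Decompose r/2: X = 6,  N = r(s(W), m).
Bind X := 6; no other remaining equation mentions X.
Bind N := r(s(W), m); substituting into the one remaining equation that mentions N gives: r(r(Q, succ(app(X1, e))), app(X1, m)) = r(r(S, U), app(r(m, succ(app(r(s(W), m), r(s(W), m)))), m)). Substituting into the earlier binding gives Y2 := succ(app(r(s(W), m), r(s(W), m))).
Decompose s/1: r(app(c, c), succ(r(app(succ(W), S), S))) = r(app(c, Q), succ(r(P, W))).
Decompose r/2: app(c, c) = app(c, Q),  succ(r(app(succ(W), S), S)) = succ(r(P, W)).
Decompose app/2: c = c,  c = Q.
Delete trivial equation c = c.
Bind Q := c; substituting into the one remaining equation that mentions Q gives: r(r(c, succ(app(X1, e))), app(X1, m)) = r(r(S, U), app(r(m, succ(app(r(s(W), m), r(s(W), m)))), m)).
Decompose succ/1: r(app(succ(W), S), S) = r(P, W).
Decompose r/2: app(succ(W), S) = P,  S = W.
Bind P := app(succ(W), S); no other remaining equation mentions P.
Bind S := W; substituting into the remaining equation gives: r(r(c, succ(app(X1, e))), app(X1, m)) = r(r(W, U), app(r(m, succ(app(r(s(W), m), r(s(W), m)))), m)). Substituting into the earlier binding gives P := app(succ(W), W).
Decompose r/2: r(c, succ(app(X1, e))) = r(W, U),  app(X1, m) = app(r(m, succ(app(r(s(W), m), r(s(W), m)))), m).
Decompose r/2: c = W,  succ(app(X1, e)) = U.
Bind W := c; substituting into the one remaining equation that mentions W gives: app(X1, m) = app(r(m, succ(app(r(s(c), m), r(s(c), m)))), m). Substituting into the earlier bindings gives Y2 := succ(app(r(s(c), m), r(s(c), m))), V := r(s(c), m), N := r(s(c), m), P := app(succ(c), c), S := c.
Bind U := succ(app(X1, e)); no other remaining equation mentions U.
Decompose app/2: X1 = r(m, succ(app(r(s(c), m), r(s(c), m)))),  m = m.
Bind X1 := r(m, succ(app(r(s(c), m), r(s(c), m)))); no other remaining equation mentions X1. Substituting into the earlier binding gives U := succ(app(r(m, succ(app(r(s(c), m), r(s(c), m)))), e)).
Delete trivial equation m = m.
MGU = { Y2 := succ(app(r(s(c), m), r(s(c), m))), V := r(s(c), m), A := s(6), X := 6, N := r(s(c), m), Q := c, P := app(succ(c), c), S := c, W := c, U := succ(app(r(m, succ(app(r(s(c), m), r(s(c), m)))), e)), X1 := r(m, succ(app(r(s(c), m), r(s(c), m)))) }, so N := r(s(c), m).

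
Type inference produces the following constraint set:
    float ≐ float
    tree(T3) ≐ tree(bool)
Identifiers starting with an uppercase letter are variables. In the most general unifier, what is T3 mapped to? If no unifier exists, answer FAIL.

bool

Delete trivial equation float ≐ float.
Decompose tree/1: T3 ≐ bool.
Bind T3 := bool.
MGU = { T3 ↦ bool }, so T3 ↦ bool.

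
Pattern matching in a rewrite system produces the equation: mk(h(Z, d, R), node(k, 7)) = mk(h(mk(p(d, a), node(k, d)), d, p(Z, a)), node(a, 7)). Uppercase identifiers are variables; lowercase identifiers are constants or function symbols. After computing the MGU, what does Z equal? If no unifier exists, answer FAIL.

Decompose mk/2: h(Z, d, R) = h(mk(p(d, a), node(k, d)), d, p(Z, a)),  node(k, 7) = node(a, 7).
Decompose h/3: Z = mk(p(d, a), node(k, d)),  d = d,  R = p(Z, a).
Bind Z := mk(p(d, a), node(k, d)); substituting into the one remaining equation that mentions Z gives: R = p(mk(p(d, a), node(k, d)), a).
Delete trivial equation d = d.
Bind R := p(mk(p(d, a), node(k, d)), a); no other remaining equation mentions R.
Decompose node/2: k = a,  7 = 7.
Clash: constants k and a differ; no unifier exists.

FAIL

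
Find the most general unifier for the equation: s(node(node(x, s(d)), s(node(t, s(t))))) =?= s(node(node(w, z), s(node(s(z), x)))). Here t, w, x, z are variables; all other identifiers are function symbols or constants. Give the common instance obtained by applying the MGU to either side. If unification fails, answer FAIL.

s(node(node(s(s(s(d))), s(d)), s(node(s(s(d)), s(s(s(d)))))))

Decompose s/1: node(node(x, s(d)), s(node(t, s(t)))) =?= node(node(w, z), s(node(s(z), x))).
Decompose node/2: node(x, s(d)) =?= node(w, z),  s(node(t, s(t))) =?= s(node(s(z), x)).
Decompose node/2: x =?= w,  s(d) =?= z.
Bind x := w; substituting into the one remaining equation that mentions x gives: s(node(t, s(t))) =?= s(node(s(z), w)).
Bind z := s(d); substituting into the remaining equation gives: s(node(t, s(t))) =?= s(node(s(s(d)), w)).
Decompose s/1: node(t, s(t)) =?= node(s(s(d)), w).
Decompose node/2: t =?= s(s(d)),  s(t) =?= w.
Bind t := s(s(d)); substituting into the remaining equation gives: s(s(s(d))) =?= w.
Bind w := s(s(s(d))). Substituting into the earlier binding gives x := s(s(s(d))).
Applying the MGU to either side gives s(node(node(s(s(s(d))), s(d)), s(node(s(s(d)), s(s(s(d))))))).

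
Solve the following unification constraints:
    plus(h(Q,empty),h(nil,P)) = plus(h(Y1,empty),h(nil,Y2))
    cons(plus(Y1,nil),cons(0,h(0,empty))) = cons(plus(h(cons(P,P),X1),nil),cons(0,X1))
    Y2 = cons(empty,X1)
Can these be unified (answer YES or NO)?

Decompose plus/2: h(Q,empty) = h(Y1,empty),  h(nil,P) = h(nil,Y2).
Decompose h/2: Q = Y1,  empty = empty.
Bind Q := Y1; no other remaining equation mentions Q.
Delete trivial equation empty = empty.
Decompose h/2: nil = nil,  P = Y2.
Delete trivial equation nil = nil.
Bind P := Y2; substituting into the one remaining equation that mentions P gives: cons(plus(Y1,nil),cons(0,h(0,empty))) = cons(plus(h(cons(Y2,Y2),X1),nil),cons(0,X1)).
Decompose cons/2: plus(Y1,nil) = plus(h(cons(Y2,Y2),X1),nil),  cons(0,h(0,empty)) = cons(0,X1).
Decompose plus/2: Y1 = h(cons(Y2,Y2),X1),  nil = nil.
Bind Y1 := h(cons(Y2,Y2),X1); no other remaining equation mentions Y1. Substituting into the earlier binding gives Q := h(cons(Y2,Y2),X1).
Delete trivial equation nil = nil.
Decompose cons/2: 0 = 0,  h(0,empty) = X1.
Delete trivial equation 0 = 0.
Bind X1 := h(0,empty); substituting into the remaining equation gives: Y2 = cons(empty,h(0,empty)). Substituting into the earlier bindings gives Q := h(cons(Y2,Y2),h(0,empty)), Y1 := h(cons(Y2,Y2),h(0,empty)).
Bind Y2 := cons(empty,h(0,empty)). Substituting into the earlier bindings gives Q := h(cons(cons(empty,h(0,empty)),cons(empty,h(0,empty))),h(0,empty)), P := cons(empty,h(0,empty)), Y1 := h(cons(cons(empty,h(0,empty)),cons(empty,h(0,empty))),h(0,empty)).
No equations remain and no clash or occurs-check failure arose, so a unifier exists.

YES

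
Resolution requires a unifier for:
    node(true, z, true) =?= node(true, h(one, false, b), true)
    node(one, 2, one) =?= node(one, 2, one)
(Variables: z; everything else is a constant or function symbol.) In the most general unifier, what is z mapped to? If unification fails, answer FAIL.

h(one, false, b)

Decompose node/3: true =?= true,  z =?= h(one, false, b),  true =?= true.
Delete trivial equation true =?= true.
Bind z := h(one, false, b); no other remaining equation mentions z.
Delete trivial equation true =?= true.
Delete trivial equation node(one, 2, one) =?= node(one, 2, one).
MGU = { z ↦ h(one, false, b) }, so z ↦ h(one, false, b).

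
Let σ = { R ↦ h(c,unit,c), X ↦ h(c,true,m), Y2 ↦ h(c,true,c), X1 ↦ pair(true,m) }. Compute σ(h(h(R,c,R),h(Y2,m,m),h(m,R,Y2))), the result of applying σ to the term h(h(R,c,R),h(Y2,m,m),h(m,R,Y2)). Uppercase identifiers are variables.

h(h(h(c,unit,c),c,h(c,unit,c)),h(h(c,true,c),m,m),h(m,h(c,unit,c),h(c,true,c)))

Replace each occurrence of R with h(c,unit,c).
Replace each occurrence of Y2 with h(c,true,c).
Result: h(h(h(c,unit,c),c,h(c,unit,c)),h(h(c,true,c),m,m),h(m,h(c,unit,c),h(c,true,c))).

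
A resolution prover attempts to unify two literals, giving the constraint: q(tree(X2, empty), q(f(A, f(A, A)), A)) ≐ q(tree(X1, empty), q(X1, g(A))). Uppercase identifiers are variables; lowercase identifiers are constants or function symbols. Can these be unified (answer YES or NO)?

Decompose q/2: tree(X2, empty) ≐ tree(X1, empty),  q(f(A, f(A, A)), A) ≐ q(X1, g(A)).
Decompose tree/2: X2 ≐ X1,  empty ≐ empty.
Bind X2 := X1; no other remaining equation mentions X2.
Delete trivial equation empty ≐ empty.
Decompose q/2: f(A, f(A, A)) ≐ X1,  A ≐ g(A).
Bind X1 := f(A, f(A, A)); no other remaining equation mentions X1. Substituting into the earlier binding gives X2 := f(A, f(A, A)).
Occurs check fails: A occurs in g(A); the equation A ≐ g(A) has no finite solution.

NO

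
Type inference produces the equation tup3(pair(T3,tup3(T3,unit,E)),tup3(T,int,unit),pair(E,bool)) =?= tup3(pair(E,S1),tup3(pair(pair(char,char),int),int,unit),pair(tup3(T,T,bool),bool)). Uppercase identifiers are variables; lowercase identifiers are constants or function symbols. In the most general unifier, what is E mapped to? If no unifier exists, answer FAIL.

tup3(pair(pair(char,char),int),pair(pair(char,char),int),bool)

Decompose tup3/3: pair(T3,tup3(T3,unit,E)) =?= pair(E,S1),  tup3(T,int,unit) =?= tup3(pair(pair(char,char),int),int,unit),  pair(E,bool) =?= pair(tup3(T,T,bool),bool).
Decompose pair/2: T3 =?= E,  tup3(T3,unit,E) =?= S1.
Bind T3 := E; substituting into the one remaining equation that mentions T3 gives: tup3(E,unit,E) =?= S1.
Bind S1 := tup3(E,unit,E); no other remaining equation mentions S1.
Decompose tup3/3: T =?= pair(pair(char,char),int),  int =?= int,  unit =?= unit.
Bind T := pair(pair(char,char),int); substituting into the one remaining equation that mentions T gives: pair(E,bool) =?= pair(tup3(pair(pair(char,char),int),pair(pair(char,char),int),bool),bool).
Delete trivial equation int =?= int.
Delete trivial equation unit =?= unit.
Decompose pair/2: E =?= tup3(pair(pair(char,char),int),pair(pair(char,char),int),bool),  bool =?= bool.
Bind E := tup3(pair(pair(char,char),int),pair(pair(char,char),int),bool); no other remaining equation mentions E. Substituting into the earlier bindings gives T3 := tup3(pair(pair(char,char),int),pair(pair(char,char),int),bool), S1 := tup3(tup3(pair(pair(char,char),int),pair(pair(char,char),int),bool),unit,tup3(pair(pair(char,char),int),pair(pair(char,char),int),bool)).
Delete trivial equation bool =?= bool.
MGU = { T3 := tup3(pair(pair(char,char),int),pair(pair(char,char),int),bool), S1 := tup3(tup3(pair(pair(char,char),int),pair(pair(char,char),int),bool),unit,tup3(pair(pair(char,char),int),pair(pair(char,char),int),bool)), T := pair(pair(char,char),int), E := tup3(pair(pair(char,char),int),pair(pair(char,char),int),bool) }, so E := tup3(pair(pair(char,char),int),pair(pair(char,char),int),bool).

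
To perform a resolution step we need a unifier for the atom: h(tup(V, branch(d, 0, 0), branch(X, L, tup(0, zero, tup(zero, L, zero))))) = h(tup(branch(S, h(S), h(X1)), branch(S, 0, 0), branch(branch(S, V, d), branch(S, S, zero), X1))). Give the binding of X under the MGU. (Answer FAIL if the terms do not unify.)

Decompose h/1: tup(V, branch(d, 0, 0), branch(X, L, tup(0, zero, tup(zero, L, zero)))) = tup(branch(S, h(S), h(X1)), branch(S, 0, 0), branch(branch(S, V, d), branch(S, S, zero), X1)).
Decompose tup/3: V = branch(S, h(S), h(X1)),  branch(d, 0, 0) = branch(S, 0, 0),  branch(X, L, tup(0, zero, tup(zero, L, zero))) = branch(branch(S, V, d), branch(S, S, zero), X1).
Bind V := branch(S, h(S), h(X1)); substituting into the one remaining equation that mentions V gives: branch(X, L, tup(0, zero, tup(zero, L, zero))) = branch(branch(S, branch(S, h(S), h(X1)), d), branch(S, S, zero), X1).
Decompose branch/3: d = S,  0 = 0,  0 = 0.
Bind S := d; substituting into the one remaining equation that mentions S gives: branch(X, L, tup(0, zero, tup(zero, L, zero))) = branch(branch(d, branch(d, h(d), h(X1)), d), branch(d, d, zero), X1). Substituting into the earlier binding gives V := branch(d, h(d), h(X1)).
Delete trivial equation 0 = 0.
Delete trivial equation 0 = 0.
Decompose branch/3: X = branch(d, branch(d, h(d), h(X1)), d),  L = branch(d, d, zero),  tup(0, zero, tup(zero, L, zero)) = X1.
Bind X := branch(d, branch(d, h(d), h(X1)), d); no other remaining equation mentions X.
Bind L := branch(d, d, zero); substituting into the remaining equation gives: tup(0, zero, tup(zero, branch(d, d, zero), zero)) = X1.
Bind X1 := tup(0, zero, tup(zero, branch(d, d, zero), zero)). Substituting into the earlier bindings gives V := branch(d, h(d), h(tup(0, zero, tup(zero, branch(d, d, zero), zero)))), X := branch(d, branch(d, h(d), h(tup(0, zero, tup(zero, branch(d, d, zero), zero)))), d).
MGU = { V ↦ branch(d, h(d), h(tup(0, zero, tup(zero, branch(d, d, zero), zero)))), S ↦ d, X ↦ branch(d, branch(d, h(d), h(tup(0, zero, tup(zero, branch(d, d, zero), zero)))), d), L ↦ branch(d, d, zero), X1 ↦ tup(0, zero, tup(zero, branch(d, d, zero), zero)) }, so X ↦ branch(d, branch(d, h(d), h(tup(0, zero, tup(zero, branch(d, d, zero), zero)))), d).

branch(d, branch(d, h(d), h(tup(0, zero, tup(zero, branch(d, d, zero), zero)))), d)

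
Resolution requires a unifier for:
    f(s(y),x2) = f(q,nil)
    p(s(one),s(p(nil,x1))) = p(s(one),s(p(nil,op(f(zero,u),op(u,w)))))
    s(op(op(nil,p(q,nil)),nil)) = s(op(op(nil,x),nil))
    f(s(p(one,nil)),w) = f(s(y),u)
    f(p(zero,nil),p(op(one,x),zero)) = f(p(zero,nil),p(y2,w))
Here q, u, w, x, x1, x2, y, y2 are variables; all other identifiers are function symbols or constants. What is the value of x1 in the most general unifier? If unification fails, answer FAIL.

Decompose f/2: s(y) = q,  x2 = nil.
Bind q := s(y); substituting into the one remaining equation that mentions q gives: s(op(op(nil,p(s(y),nil)),nil)) = s(op(op(nil,x),nil)).
Bind x2 := nil; no other remaining equation mentions x2.
Decompose p/2: s(one) = s(one),  s(p(nil,x1)) = s(p(nil,op(f(zero,u),op(u,w)))).
Delete trivial equation s(one) = s(one).
Decompose s/1: p(nil,x1) = p(nil,op(f(zero,u),op(u,w))).
Decompose p/2: nil = nil,  x1 = op(f(zero,u),op(u,w)).
Delete trivial equation nil = nil.
Bind x1 := op(f(zero,u),op(u,w)); no other remaining equation mentions x1.
Decompose s/1: op(op(nil,p(s(y),nil)),nil) = op(op(nil,x),nil).
Decompose op/2: op(nil,p(s(y),nil)) = op(nil,x),  nil = nil.
Decompose op/2: nil = nil,  p(s(y),nil) = x.
Delete trivial equation nil = nil.
Bind x := p(s(y),nil); substituting into the one remaining equation that mentions x gives: f(p(zero,nil),p(op(one,p(s(y),nil)),zero)) = f(p(zero,nil),p(y2,w)).
Delete trivial equation nil = nil.
Decompose f/2: s(p(one,nil)) = s(y),  w = u.
Decompose s/1: p(one,nil) = y.
Bind y := p(one,nil); substituting into the one remaining equation that mentions y gives: f(p(zero,nil),p(op(one,p(s(p(one,nil)),nil)),zero)) = f(p(zero,nil),p(y2,w)). Substituting into the earlier bindings gives q := s(p(one,nil)), x := p(s(p(one,nil)),nil).
Bind w := u; substituting into the remaining equation gives: f(p(zero,nil),p(op(one,p(s(p(one,nil)),nil)),zero)) = f(p(zero,nil),p(y2,u)). Substituting into the earlier binding gives x1 := op(f(zero,u),op(u,u)).
Decompose f/2: p(zero,nil) = p(zero,nil),  p(op(one,p(s(p(one,nil)),nil)),zero) = p(y2,u).
Delete trivial equation p(zero,nil) = p(zero,nil).
Decompose p/2: op(one,p(s(p(one,nil)),nil)) = y2,  zero = u.
Bind y2 := op(one,p(s(p(one,nil)),nil)); no other remaining equation mentions y2.
Bind u := zero. Substituting into the earlier bindings gives x1 := op(f(zero,zero),op(zero,zero)), w := zero.
MGU = { q := s(p(one,nil)), x2 := nil, x1 := op(f(zero,zero),op(zero,zero)), x := p(s(p(one,nil)),nil), y := p(one,nil), w := zero, y2 := op(one,p(s(p(one,nil)),nil)), u := zero }, so x1 := op(f(zero,zero),op(zero,zero)).

op(f(zero,zero),op(zero,zero))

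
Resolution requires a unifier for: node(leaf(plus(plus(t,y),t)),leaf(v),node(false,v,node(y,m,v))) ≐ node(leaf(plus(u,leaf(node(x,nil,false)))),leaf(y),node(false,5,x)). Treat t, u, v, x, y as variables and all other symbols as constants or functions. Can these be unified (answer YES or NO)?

Decompose node/3: leaf(plus(plus(t,y),t)) ≐ leaf(plus(u,leaf(node(x,nil,false)))),  leaf(v) ≐ leaf(y),  node(false,v,node(y,m,v)) ≐ node(false,5,x).
Decompose leaf/1: plus(plus(t,y),t) ≐ plus(u,leaf(node(x,nil,false))).
Decompose plus/2: plus(t,y) ≐ u,  t ≐ leaf(node(x,nil,false)).
Bind u := plus(t,y); no other remaining equation mentions u.
Bind t := leaf(node(x,nil,false)); no other remaining equation mentions t. Substituting into the earlier binding gives u := plus(leaf(node(x,nil,false)),y).
Decompose leaf/1: v ≐ y.
Bind v := y; substituting into the remaining equation gives: node(false,y,node(y,m,y)) ≐ node(false,5,x).
Decompose node/3: false ≐ false,  y ≐ 5,  node(y,m,y) ≐ x.
Delete trivial equation false ≐ false.
Bind y := 5; substituting into the remaining equation gives: node(5,m,5) ≐ x. Substituting into the earlier bindings gives u := plus(leaf(node(x,nil,false)),5), v := 5.
Bind x := node(5,m,5). Substituting into the earlier bindings gives u := plus(leaf(node(node(5,m,5),nil,false)),5), t := leaf(node(node(5,m,5),nil,false)).
No equations remain and no clash or occurs-check failure arose, so a unifier exists.

YES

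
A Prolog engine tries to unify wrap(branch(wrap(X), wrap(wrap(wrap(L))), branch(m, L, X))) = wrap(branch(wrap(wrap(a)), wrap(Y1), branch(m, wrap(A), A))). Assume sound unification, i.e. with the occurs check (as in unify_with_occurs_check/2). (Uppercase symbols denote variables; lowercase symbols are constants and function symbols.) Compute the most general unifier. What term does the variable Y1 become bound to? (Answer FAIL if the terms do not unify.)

wrap(wrap(wrap(wrap(a))))

Decompose wrap/1: branch(wrap(X), wrap(wrap(wrap(L))), branch(m, L, X)) = branch(wrap(wrap(a)), wrap(Y1), branch(m, wrap(A), A)).
Decompose branch/3: wrap(X) = wrap(wrap(a)),  wrap(wrap(wrap(L))) = wrap(Y1),  branch(m, L, X) = branch(m, wrap(A), A).
Decompose wrap/1: X = wrap(a).
Bind X := wrap(a); substituting into the one remaining equation that mentions X gives: branch(m, L, wrap(a)) = branch(m, wrap(A), A).
Decompose wrap/1: wrap(wrap(L)) = Y1.
Bind Y1 := wrap(wrap(L)); no other remaining equation mentions Y1.
Decompose branch/3: m = m,  L = wrap(A),  wrap(a) = A.
Delete trivial equation m = m.
Bind L := wrap(A); no other remaining equation mentions L. Substituting into the earlier binding gives Y1 := wrap(wrap(wrap(A))).
Bind A := wrap(a). Substituting into the earlier bindings gives Y1 := wrap(wrap(wrap(wrap(a)))), L := wrap(wrap(a)).
MGU = { X = wrap(a), Y1 = wrap(wrap(wrap(wrap(a)))), L = wrap(wrap(a)), A = wrap(a) }, so Y1 = wrap(wrap(wrap(wrap(a)))).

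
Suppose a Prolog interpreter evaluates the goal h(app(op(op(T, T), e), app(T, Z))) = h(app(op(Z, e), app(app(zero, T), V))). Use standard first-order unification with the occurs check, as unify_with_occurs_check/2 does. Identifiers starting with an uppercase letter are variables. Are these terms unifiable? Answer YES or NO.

NO

Decompose h/1: app(op(op(T, T), e), app(T, Z)) = app(op(Z, e), app(app(zero, T), V)).
Decompose app/2: op(op(T, T), e) = op(Z, e),  app(T, Z) = app(app(zero, T), V).
Decompose op/2: op(T, T) = Z,  e = e.
Bind Z := op(T, T); substituting into the one remaining equation that mentions Z gives: app(T, op(T, T)) = app(app(zero, T), V).
Delete trivial equation e = e.
Decompose app/2: T = app(zero, T),  op(T, T) = V.
Occurs check fails: T occurs in app(zero, T); the equation T = app(zero, T) has no finite solution.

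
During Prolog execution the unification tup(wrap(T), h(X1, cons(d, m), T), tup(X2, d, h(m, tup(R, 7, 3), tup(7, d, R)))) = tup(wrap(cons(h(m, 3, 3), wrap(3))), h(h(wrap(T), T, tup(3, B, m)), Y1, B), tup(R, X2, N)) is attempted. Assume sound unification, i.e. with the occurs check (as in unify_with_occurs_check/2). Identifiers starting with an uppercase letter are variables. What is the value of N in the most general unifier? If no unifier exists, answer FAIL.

h(m, tup(d, 7, 3), tup(7, d, d))

Decompose tup/3: wrap(T) = wrap(cons(h(m, 3, 3), wrap(3))),  h(X1, cons(d, m), T) = h(h(wrap(T), T, tup(3, B, m)), Y1, B),  tup(X2, d, h(m, tup(R, 7, 3), tup(7, d, R))) = tup(R, X2, N).
Decompose wrap/1: T = cons(h(m, 3, 3), wrap(3)).
Bind T := cons(h(m, 3, 3), wrap(3)); substituting into the one remaining equation that mentions T gives: h(X1, cons(d, m), cons(h(m, 3, 3), wrap(3))) = h(h(wrap(cons(h(m, 3, 3), wrap(3))), cons(h(m, 3, 3), wrap(3)), tup(3, B, m)), Y1, B).
Decompose h/3: X1 = h(wrap(cons(h(m, 3, 3), wrap(3))), cons(h(m, 3, 3), wrap(3)), tup(3, B, m)),  cons(d, m) = Y1,  cons(h(m, 3, 3), wrap(3)) = B.
Bind X1 := h(wrap(cons(h(m, 3, 3), wrap(3))), cons(h(m, 3, 3), wrap(3)), tup(3, B, m)); no other remaining equation mentions X1.
Bind Y1 := cons(d, m); no other remaining equation mentions Y1.
Bind B := cons(h(m, 3, 3), wrap(3)); no other remaining equation mentions B. Substituting into the earlier binding gives X1 := h(wrap(cons(h(m, 3, 3), wrap(3))), cons(h(m, 3, 3), wrap(3)), tup(3, cons(h(m, 3, 3), wrap(3)), m)).
Decompose tup/3: X2 = R,  d = X2,  h(m, tup(R, 7, 3), tup(7, d, R)) = N.
Bind X2 := R; substituting into the one remaining equation that mentions X2 gives: d = R.
Bind R := d; substituting into the remaining equation gives: h(m, tup(d, 7, 3), tup(7, d, d)) = N. Substituting into the earlier binding gives X2 := d.
Bind N := h(m, tup(d, 7, 3), tup(7, d, d)).
MGU = { T -> cons(h(m, 3, 3), wrap(3)), X1 -> h(wrap(cons(h(m, 3, 3), wrap(3))), cons(h(m, 3, 3), wrap(3)), tup(3, cons(h(m, 3, 3), wrap(3)), m)), Y1 -> cons(d, m), B -> cons(h(m, 3, 3), wrap(3)), X2 -> d, R -> d, N -> h(m, tup(d, 7, 3), tup(7, d, d)) }, so N -> h(m, tup(d, 7, 3), tup(7, d, d)).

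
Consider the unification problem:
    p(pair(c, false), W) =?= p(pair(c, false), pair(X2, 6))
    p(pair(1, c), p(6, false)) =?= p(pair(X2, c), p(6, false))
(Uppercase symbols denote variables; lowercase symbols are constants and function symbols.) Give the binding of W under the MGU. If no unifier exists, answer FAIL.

pair(1, 6)

Decompose p/2: pair(c, false) =?= pair(c, false),  W =?= pair(X2, 6).
Delete trivial equation pair(c, false) =?= pair(c, false).
Bind W := pair(X2, 6); no other remaining equation mentions W.
Decompose p/2: pair(1, c) =?= pair(X2, c),  p(6, false) =?= p(6, false).
Decompose pair/2: 1 =?= X2,  c =?= c.
Bind X2 := 1; no other remaining equation mentions X2. Substituting into the earlier binding gives W := pair(1, 6).
Delete trivial equation c =?= c.
Delete trivial equation p(6, false) =?= p(6, false).
MGU = { W := pair(1, 6), X2 := 1 }, so W := pair(1, 6).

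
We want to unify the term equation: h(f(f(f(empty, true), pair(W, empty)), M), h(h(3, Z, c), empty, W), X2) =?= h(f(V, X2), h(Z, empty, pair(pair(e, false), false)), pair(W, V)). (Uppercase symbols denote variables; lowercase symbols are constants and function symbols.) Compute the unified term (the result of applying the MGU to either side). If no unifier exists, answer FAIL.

FAIL

Decompose h/3: f(f(f(empty, true), pair(W, empty)), M) =?= f(V, X2),  h(h(3, Z, c), empty, W) =?= h(Z, empty, pair(pair(e, false), false)),  X2 =?= pair(W, V).
Decompose f/2: f(f(empty, true), pair(W, empty)) =?= V,  M =?= X2.
Bind V := f(f(empty, true), pair(W, empty)); substituting into the one remaining equation that mentions V gives: X2 =?= pair(W, f(f(empty, true), pair(W, empty))).
Bind M := X2; no other remaining equation mentions M.
Decompose h/3: h(3, Z, c) =?= Z,  empty =?= empty,  W =?= pair(pair(e, false), false).
Occurs check fails: Z occurs in h(3, Z, c); the equation Z =?= h(3, Z, c) has no finite solution.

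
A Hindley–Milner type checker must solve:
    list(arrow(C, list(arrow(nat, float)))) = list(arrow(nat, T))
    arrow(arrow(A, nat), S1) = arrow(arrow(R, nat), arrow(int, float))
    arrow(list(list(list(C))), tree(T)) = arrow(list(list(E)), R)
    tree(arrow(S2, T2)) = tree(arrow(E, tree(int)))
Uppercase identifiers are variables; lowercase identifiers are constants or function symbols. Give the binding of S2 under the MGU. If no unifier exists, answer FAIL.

Decompose list/1: arrow(C, list(arrow(nat, float))) = arrow(nat, T).
Decompose arrow/2: C = nat,  list(arrow(nat, float)) = T.
Bind C := nat; substituting into the one remaining equation that mentions C gives: arrow(list(list(list(nat))), tree(T)) = arrow(list(list(E)), R).
Bind T := list(arrow(nat, float)); substituting into the one remaining equation that mentions T gives: arrow(list(list(list(nat))), tree(list(arrow(nat, float)))) = arrow(list(list(E)), R).
Decompose arrow/2: arrow(A, nat) = arrow(R, nat),  S1 = arrow(int, float).
Decompose arrow/2: A = R,  nat = nat.
Bind A := R; no other remaining equation mentions A.
Delete trivial equation nat = nat.
Bind S1 := arrow(int, float); no other remaining equation mentions S1.
Decompose arrow/2: list(list(list(nat))) = list(list(E)),  tree(list(arrow(nat, float))) = R.
Decompose list/1: list(list(nat)) = list(E).
Decompose list/1: list(nat) = E.
Bind E := list(nat); substituting into the one remaining equation that mentions E gives: tree(arrow(S2, T2)) = tree(arrow(list(nat), tree(int))).
Bind R := tree(list(arrow(nat, float))); no other remaining equation mentions R. Substituting into the earlier binding gives A := tree(list(arrow(nat, float))).
Decompose tree/1: arrow(S2, T2) = arrow(list(nat), tree(int)).
Decompose arrow/2: S2 = list(nat),  T2 = tree(int).
Bind S2 := list(nat); no other remaining equation mentions S2.
Bind T2 := tree(int).
MGU = { C ↦ nat, T ↦ list(arrow(nat, float)), A ↦ tree(list(arrow(nat, float))), S1 ↦ arrow(int, float), E ↦ list(nat), R ↦ tree(list(arrow(nat, float))), S2 ↦ list(nat), T2 ↦ tree(int) }, so S2 ↦ list(nat).

list(nat)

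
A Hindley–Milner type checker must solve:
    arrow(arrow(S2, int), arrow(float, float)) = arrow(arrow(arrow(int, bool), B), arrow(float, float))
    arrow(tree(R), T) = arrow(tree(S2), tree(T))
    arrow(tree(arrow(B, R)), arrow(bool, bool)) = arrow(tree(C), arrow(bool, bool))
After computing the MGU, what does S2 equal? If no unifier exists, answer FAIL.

Decompose arrow/2: arrow(S2, int) = arrow(arrow(int, bool), B),  arrow(float, float) = arrow(float, float).
Decompose arrow/2: S2 = arrow(int, bool),  int = B.
Bind S2 := arrow(int, bool); substituting into the one remaining equation that mentions S2 gives: arrow(tree(R), T) = arrow(tree(arrow(int, bool)), tree(T)).
Bind B := int; substituting into the one remaining equation that mentions B gives: arrow(tree(arrow(int, R)), arrow(bool, bool)) = arrow(tree(C), arrow(bool, bool)).
Delete trivial equation arrow(float, float) = arrow(float, float).
Decompose arrow/2: tree(R) = tree(arrow(int, bool)),  T = tree(T).
Decompose tree/1: R = arrow(int, bool).
Bind R := arrow(int, bool); substituting into the one remaining equation that mentions R gives: arrow(tree(arrow(int, arrow(int, bool))), arrow(bool, bool)) = arrow(tree(C), arrow(bool, bool)).
Occurs check fails: T occurs in tree(T); the equation T = tree(T) has no finite solution.

FAIL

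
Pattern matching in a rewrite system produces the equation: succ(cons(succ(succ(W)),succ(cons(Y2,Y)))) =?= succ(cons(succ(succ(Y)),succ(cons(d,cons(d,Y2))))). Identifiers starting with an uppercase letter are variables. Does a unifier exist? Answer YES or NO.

Decompose succ/1: cons(succ(succ(W)),succ(cons(Y2,Y))) =?= cons(succ(succ(Y)),succ(cons(d,cons(d,Y2)))).
Decompose cons/2: succ(succ(W)) =?= succ(succ(Y)),  succ(cons(Y2,Y)) =?= succ(cons(d,cons(d,Y2))).
Decompose succ/1: succ(W) =?= succ(Y).
Decompose succ/1: W =?= Y.
Bind W := Y; no other remaining equation mentions W.
Decompose succ/1: cons(Y2,Y) =?= cons(d,cons(d,Y2)).
Decompose cons/2: Y2 =?= d,  Y =?= cons(d,Y2).
Bind Y2 := d; substituting into the remaining equation gives: Y =?= cons(d,d).
Bind Y := cons(d,d). Substituting into the earlier binding gives W := cons(d,d).
No equations remain and no clash or occurs-check failure arose, so a unifier exists.

YES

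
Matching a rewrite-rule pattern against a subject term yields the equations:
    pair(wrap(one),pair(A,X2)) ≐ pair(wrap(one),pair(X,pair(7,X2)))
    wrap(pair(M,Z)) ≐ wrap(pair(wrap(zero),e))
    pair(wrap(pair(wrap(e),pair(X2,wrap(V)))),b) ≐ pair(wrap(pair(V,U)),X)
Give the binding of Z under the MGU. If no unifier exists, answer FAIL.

FAIL

Decompose pair/2: wrap(one) ≐ wrap(one),  pair(A,X2) ≐ pair(X,pair(7,X2)).
Delete trivial equation wrap(one) ≐ wrap(one).
Decompose pair/2: A ≐ X,  X2 ≐ pair(7,X2).
Bind A := X; no other remaining equation mentions A.
Occurs check fails: X2 occurs in pair(7,X2); the equation X2 ≐ pair(7,X2) has no finite solution.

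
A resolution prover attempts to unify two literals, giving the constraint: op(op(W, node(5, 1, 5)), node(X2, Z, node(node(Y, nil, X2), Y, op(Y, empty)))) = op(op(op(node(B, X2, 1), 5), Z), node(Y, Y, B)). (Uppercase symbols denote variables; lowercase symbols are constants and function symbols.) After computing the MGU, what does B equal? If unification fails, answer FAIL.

node(node(node(5, 1, 5), nil, node(5, 1, 5)), node(5, 1, 5), op(node(5, 1, 5), empty))

Decompose op/2: op(W, node(5, 1, 5)) = op(op(node(B, X2, 1), 5), Z),  node(X2, Z, node(node(Y, nil, X2), Y, op(Y, empty))) = node(Y, Y, B).
Decompose op/2: W = op(node(B, X2, 1), 5),  node(5, 1, 5) = Z.
Bind W := op(node(B, X2, 1), 5); no other remaining equation mentions W.
Bind Z := node(5, 1, 5); substituting into the remaining equation gives: node(X2, node(5, 1, 5), node(node(Y, nil, X2), Y, op(Y, empty))) = node(Y, Y, B).
Decompose node/3: X2 = Y,  node(5, 1, 5) = Y,  node(node(Y, nil, X2), Y, op(Y, empty)) = B.
Bind X2 := Y; substituting into the one remaining equation that mentions X2 gives: node(node(Y, nil, Y), Y, op(Y, empty)) = B. Substituting into the earlier binding gives W := op(node(B, Y, 1), 5).
Bind Y := node(5, 1, 5); substituting into the remaining equation gives: node(node(node(5, 1, 5), nil, node(5, 1, 5)), node(5, 1, 5), op(node(5, 1, 5), empty)) = B. Substituting into the earlier bindings gives W := op(node(B, node(5, 1, 5), 1), 5), X2 := node(5, 1, 5).
Bind B := node(node(node(5, 1, 5), nil, node(5, 1, 5)), node(5, 1, 5), op(node(5, 1, 5), empty)). Substituting into the earlier binding gives W := op(node(node(node(node(5, 1, 5), nil, node(5, 1, 5)), node(5, 1, 5), op(node(5, 1, 5), empty)), node(5, 1, 5), 1), 5).
MGU = { W -> op(node(node(node(node(5, 1, 5), nil, node(5, 1, 5)), node(5, 1, 5), op(node(5, 1, 5), empty)), node(5, 1, 5), 1), 5), Z -> node(5, 1, 5), X2 -> node(5, 1, 5), Y -> node(5, 1, 5), B -> node(node(node(5, 1, 5), nil, node(5, 1, 5)), node(5, 1, 5), op(node(5, 1, 5), empty)) }, so B -> node(node(node(5, 1, 5), nil, node(5, 1, 5)), node(5, 1, 5), op(node(5, 1, 5), empty)).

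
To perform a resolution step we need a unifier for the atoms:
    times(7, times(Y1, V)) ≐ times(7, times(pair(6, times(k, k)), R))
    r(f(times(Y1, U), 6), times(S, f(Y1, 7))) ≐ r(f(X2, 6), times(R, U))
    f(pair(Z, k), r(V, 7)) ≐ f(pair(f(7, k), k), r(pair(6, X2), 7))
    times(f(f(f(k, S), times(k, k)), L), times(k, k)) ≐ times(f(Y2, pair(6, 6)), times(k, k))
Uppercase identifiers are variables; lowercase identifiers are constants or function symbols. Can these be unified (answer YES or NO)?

Decompose times/2: 7 ≐ 7,  times(Y1, V) ≐ times(pair(6, times(k, k)), R).
Delete trivial equation 7 ≐ 7.
Decompose times/2: Y1 ≐ pair(6, times(k, k)),  V ≐ R.
Bind Y1 := pair(6, times(k, k)); substituting into the one remaining equation that mentions Y1 gives: r(f(times(pair(6, times(k, k)), U), 6), times(S, f(pair(6, times(k, k)), 7))) ≐ r(f(X2, 6), times(R, U)).
Bind V := R; substituting into the one remaining equation that mentions V gives: f(pair(Z, k), r(R, 7)) ≐ f(pair(f(7, k), k), r(pair(6, X2), 7)).
Decompose r/2: f(times(pair(6, times(k, k)), U), 6) ≐ f(X2, 6),  times(S, f(pair(6, times(k, k)), 7)) ≐ times(R, U).
Decompose f/2: times(pair(6, times(k, k)), U) ≐ X2,  6 ≐ 6.
Bind X2 := times(pair(6, times(k, k)), U); substituting into the one remaining equation that mentions X2 gives: f(pair(Z, k), r(R, 7)) ≐ f(pair(f(7, k), k), r(pair(6, times(pair(6, times(k, k)), U)), 7)).
Delete trivial equation 6 ≐ 6.
Decompose times/2: S ≐ R,  f(pair(6, times(k, k)), 7) ≐ U.
Bind S := R; substituting into the one remaining equation that mentions S gives: times(f(f(f(k, R), times(k, k)), L), times(k, k)) ≐ times(f(Y2, pair(6, 6)), times(k, k)).
Bind U := f(pair(6, times(k, k)), 7); substituting into the one remaining equation that mentions U gives: f(pair(Z, k), r(R, 7)) ≐ f(pair(f(7, k), k), r(pair(6, times(pair(6, times(k, k)), f(pair(6, times(k, k)), 7))), 7)). Substituting into the earlier binding gives X2 := times(pair(6, times(k, k)), f(pair(6, times(k, k)), 7)).
Decompose f/2: pair(Z, k) ≐ pair(f(7, k), k),  r(R, 7) ≐ r(pair(6, times(pair(6, times(k, k)), f(pair(6, times(k, k)), 7))), 7).
Decompose pair/2: Z ≐ f(7, k),  k ≐ k.
Bind Z := f(7, k); no other remaining equation mentions Z.
Delete trivial equation k ≐ k.
Decompose r/2: R ≐ pair(6, times(pair(6, times(k, k)), f(pair(6, times(k, k)), 7))),  7 ≐ 7.
Bind R := pair(6, times(pair(6, times(k, k)), f(pair(6, times(k, k)), 7))); substituting into the one remaining equation that mentions R gives: times(f(f(f(k, pair(6, times(pair(6, times(k, k)), f(pair(6, times(k, k)), 7)))), times(k, k)), L), times(k, k)) ≐ times(f(Y2, pair(6, 6)), times(k, k)). Substituting into the earlier bindings gives V := pair(6, times(pair(6, times(k, k)), f(pair(6, times(k, k)), 7))), S := pair(6, times(pair(6, times(k, k)), f(pair(6, times(k, k)), 7))).
Delete trivial equation 7 ≐ 7.
Decompose times/2: f(f(f(k, pair(6, times(pair(6, times(k, k)), f(pair(6, times(k, k)), 7)))), times(k, k)), L) ≐ f(Y2, pair(6, 6)),  times(k, k) ≐ times(k, k).
Decompose f/2: f(f(k, pair(6, times(pair(6, times(k, k)), f(pair(6, times(k, k)), 7)))), times(k, k)) ≐ Y2,  L ≐ pair(6, 6).
Bind Y2 := f(f(k, pair(6, times(pair(6, times(k, k)), f(pair(6, times(k, k)), 7)))), times(k, k)); no other remaining equation mentions Y2.
Bind L := pair(6, 6); no other remaining equation mentions L.
Delete trivial equation times(k, k) ≐ times(k, k).
No equations remain and no clash or occurs-check failure arose, so a unifier exists.

YES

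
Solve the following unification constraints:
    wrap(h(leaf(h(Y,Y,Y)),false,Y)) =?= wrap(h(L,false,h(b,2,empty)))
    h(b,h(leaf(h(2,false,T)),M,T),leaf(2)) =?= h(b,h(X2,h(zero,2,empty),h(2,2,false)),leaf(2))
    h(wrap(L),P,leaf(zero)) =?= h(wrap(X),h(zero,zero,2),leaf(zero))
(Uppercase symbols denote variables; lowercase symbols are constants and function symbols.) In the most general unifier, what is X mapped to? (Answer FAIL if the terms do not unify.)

leaf(h(h(b,2,empty),h(b,2,empty),h(b,2,empty)))

Decompose wrap/1: h(leaf(h(Y,Y,Y)),false,Y) =?= h(L,false,h(b,2,empty)).
Decompose h/3: leaf(h(Y,Y,Y)) =?= L,  false =?= false,  Y =?= h(b,2,empty).
Bind L := leaf(h(Y,Y,Y)); substituting into the one remaining equation that mentions L gives: h(wrap(leaf(h(Y,Y,Y))),P,leaf(zero)) =?= h(wrap(X),h(zero,zero,2),leaf(zero)).
Delete trivial equation false =?= false.
Bind Y := h(b,2,empty); substituting into the one remaining equation that mentions Y gives: h(wrap(leaf(h(h(b,2,empty),h(b,2,empty),h(b,2,empty)))),P,leaf(zero)) =?= h(wrap(X),h(zero,zero,2),leaf(zero)). Substituting into the earlier binding gives L := leaf(h(h(b,2,empty),h(b,2,empty),h(b,2,empty))).
Decompose h/3: b =?= b,  h(leaf(h(2,false,T)),M,T) =?= h(X2,h(zero,2,empty),h(2,2,false)),  leaf(2) =?= leaf(2).
Delete trivial equation b =?= b.
Decompose h/3: leaf(h(2,false,T)) =?= X2,  M =?= h(zero,2,empty),  T =?= h(2,2,false).
Bind X2 := leaf(h(2,false,T)); no other remaining equation mentions X2.
Bind M := h(zero,2,empty); no other remaining equation mentions M.
Bind T := h(2,2,false); no other remaining equation mentions T. Substituting into the earlier binding gives X2 := leaf(h(2,false,h(2,2,false))).
Delete trivial equation leaf(2) =?= leaf(2).
Decompose h/3: wrap(leaf(h(h(b,2,empty),h(b,2,empty),h(b,2,empty)))) =?= wrap(X),  P =?= h(zero,zero,2),  leaf(zero) =?= leaf(zero).
Decompose wrap/1: leaf(h(h(b,2,empty),h(b,2,empty),h(b,2,empty))) =?= X.
Bind X := leaf(h(h(b,2,empty),h(b,2,empty),h(b,2,empty))); no other remaining equation mentions X.
Bind P := h(zero,zero,2); no other remaining equation mentions P.
Delete trivial equation leaf(zero) =?= leaf(zero).
MGU = { L ↦ leaf(h(h(b,2,empty),h(b,2,empty),h(b,2,empty))), Y ↦ h(b,2,empty), X2 ↦ leaf(h(2,false,h(2,2,false))), M ↦ h(zero,2,empty), T ↦ h(2,2,false), X ↦ leaf(h(h(b,2,empty),h(b,2,empty),h(b,2,empty))), P ↦ h(zero,zero,2) }, so X ↦ leaf(h(h(b,2,empty),h(b,2,empty),h(b,2,empty))).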